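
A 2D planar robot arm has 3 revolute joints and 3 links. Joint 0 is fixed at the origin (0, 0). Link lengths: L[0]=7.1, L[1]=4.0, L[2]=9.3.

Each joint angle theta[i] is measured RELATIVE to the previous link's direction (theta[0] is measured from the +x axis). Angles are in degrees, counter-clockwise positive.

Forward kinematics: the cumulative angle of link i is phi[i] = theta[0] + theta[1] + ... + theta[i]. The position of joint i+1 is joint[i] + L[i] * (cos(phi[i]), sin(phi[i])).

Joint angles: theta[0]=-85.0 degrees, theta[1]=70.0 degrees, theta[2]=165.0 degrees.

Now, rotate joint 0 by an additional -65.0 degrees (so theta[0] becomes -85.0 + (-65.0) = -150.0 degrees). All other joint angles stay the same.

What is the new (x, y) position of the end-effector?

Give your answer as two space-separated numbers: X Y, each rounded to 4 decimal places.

joint[0] = (0.0000, 0.0000)  (base)
link 0: phi[0] = -150 = -150 deg
  cos(-150 deg) = -0.8660, sin(-150 deg) = -0.5000
  joint[1] = (0.0000, 0.0000) + 7.1 * (-0.8660, -0.5000) = (0.0000 + -6.1488, 0.0000 + -3.5500) = (-6.1488, -3.5500)
link 1: phi[1] = -150 + 70 = -80 deg
  cos(-80 deg) = 0.1736, sin(-80 deg) = -0.9848
  joint[2] = (-6.1488, -3.5500) + 4 * (0.1736, -0.9848) = (-6.1488 + 0.6946, -3.5500 + -3.9392) = (-5.4542, -7.4892)
link 2: phi[2] = -150 + 70 + 165 = 85 deg
  cos(85 deg) = 0.0872, sin(85 deg) = 0.9962
  joint[3] = (-5.4542, -7.4892) + 9.3 * (0.0872, 0.9962) = (-5.4542 + 0.8105, -7.4892 + 9.2646) = (-4.6436, 1.7754)
End effector: (-4.6436, 1.7754)

Answer: -4.6436 1.7754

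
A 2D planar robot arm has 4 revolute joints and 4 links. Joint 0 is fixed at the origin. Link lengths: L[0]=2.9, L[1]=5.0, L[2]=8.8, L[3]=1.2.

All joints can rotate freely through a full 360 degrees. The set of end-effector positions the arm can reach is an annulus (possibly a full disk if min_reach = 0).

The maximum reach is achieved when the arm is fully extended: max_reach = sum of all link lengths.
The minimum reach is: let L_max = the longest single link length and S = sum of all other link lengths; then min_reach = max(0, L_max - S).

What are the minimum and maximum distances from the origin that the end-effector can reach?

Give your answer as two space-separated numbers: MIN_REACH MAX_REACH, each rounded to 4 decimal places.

Answer: 0.0000 17.9000

Derivation:
Link lengths: [2.9, 5.0, 8.8, 1.2]
max_reach = 2.9 + 5 + 8.8 + 1.2 = 17.9
L_max = max([2.9, 5.0, 8.8, 1.2]) = 8.8
S (sum of others) = 17.9 - 8.8 = 9.1
min_reach = max(0, 8.8 - 9.1) = max(0, -0.3) = 0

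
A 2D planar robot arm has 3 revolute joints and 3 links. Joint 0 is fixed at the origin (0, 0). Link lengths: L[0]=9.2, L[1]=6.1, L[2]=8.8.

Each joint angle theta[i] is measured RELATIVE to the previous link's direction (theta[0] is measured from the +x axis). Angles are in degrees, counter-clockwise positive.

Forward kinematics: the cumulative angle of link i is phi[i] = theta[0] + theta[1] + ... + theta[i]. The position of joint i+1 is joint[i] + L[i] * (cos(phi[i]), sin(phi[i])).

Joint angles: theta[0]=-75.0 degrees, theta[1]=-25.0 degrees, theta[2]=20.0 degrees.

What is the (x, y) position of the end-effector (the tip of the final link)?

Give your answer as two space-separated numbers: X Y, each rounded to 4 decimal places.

Answer: 2.8500 -23.5602

Derivation:
joint[0] = (0.0000, 0.0000)  (base)
link 0: phi[0] = -75 = -75 deg
  cos(-75 deg) = 0.2588, sin(-75 deg) = -0.9659
  joint[1] = (0.0000, 0.0000) + 9.2 * (0.2588, -0.9659) = (0.0000 + 2.3811, 0.0000 + -8.8865) = (2.3811, -8.8865)
link 1: phi[1] = -75 + -25 = -100 deg
  cos(-100 deg) = -0.1736, sin(-100 deg) = -0.9848
  joint[2] = (2.3811, -8.8865) + 6.1 * (-0.1736, -0.9848) = (2.3811 + -1.0593, -8.8865 + -6.0073) = (1.3219, -14.8938)
link 2: phi[2] = -75 + -25 + 20 = -80 deg
  cos(-80 deg) = 0.1736, sin(-80 deg) = -0.9848
  joint[3] = (1.3219, -14.8938) + 8.8 * (0.1736, -0.9848) = (1.3219 + 1.5281, -14.8938 + -8.6663) = (2.8500, -23.5602)
End effector: (2.8500, -23.5602)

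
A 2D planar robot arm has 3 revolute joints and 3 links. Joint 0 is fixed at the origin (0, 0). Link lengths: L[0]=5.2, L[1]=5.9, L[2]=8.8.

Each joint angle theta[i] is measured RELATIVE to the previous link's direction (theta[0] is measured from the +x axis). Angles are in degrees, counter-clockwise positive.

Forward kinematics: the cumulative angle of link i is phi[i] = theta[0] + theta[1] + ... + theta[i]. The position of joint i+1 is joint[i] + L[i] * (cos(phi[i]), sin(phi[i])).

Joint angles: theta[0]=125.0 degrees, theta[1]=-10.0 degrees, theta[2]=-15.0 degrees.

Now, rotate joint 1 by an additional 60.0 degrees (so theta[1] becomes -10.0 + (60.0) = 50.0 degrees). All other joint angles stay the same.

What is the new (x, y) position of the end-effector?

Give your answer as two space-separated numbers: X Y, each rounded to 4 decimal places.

joint[0] = (0.0000, 0.0000)  (base)
link 0: phi[0] = 125 = 125 deg
  cos(125 deg) = -0.5736, sin(125 deg) = 0.8192
  joint[1] = (0.0000, 0.0000) + 5.2 * (-0.5736, 0.8192) = (0.0000 + -2.9826, 0.0000 + 4.2596) = (-2.9826, 4.2596)
link 1: phi[1] = 125 + 50 = 175 deg
  cos(175 deg) = -0.9962, sin(175 deg) = 0.0872
  joint[2] = (-2.9826, 4.2596) + 5.9 * (-0.9962, 0.0872) = (-2.9826 + -5.8775, 4.2596 + 0.5142) = (-8.8601, 4.7738)
link 2: phi[2] = 125 + 50 + -15 = 160 deg
  cos(160 deg) = -0.9397, sin(160 deg) = 0.3420
  joint[3] = (-8.8601, 4.7738) + 8.8 * (-0.9397, 0.3420) = (-8.8601 + -8.2693, 4.7738 + 3.0098) = (-17.1294, 7.7836)
End effector: (-17.1294, 7.7836)

Answer: -17.1294 7.7836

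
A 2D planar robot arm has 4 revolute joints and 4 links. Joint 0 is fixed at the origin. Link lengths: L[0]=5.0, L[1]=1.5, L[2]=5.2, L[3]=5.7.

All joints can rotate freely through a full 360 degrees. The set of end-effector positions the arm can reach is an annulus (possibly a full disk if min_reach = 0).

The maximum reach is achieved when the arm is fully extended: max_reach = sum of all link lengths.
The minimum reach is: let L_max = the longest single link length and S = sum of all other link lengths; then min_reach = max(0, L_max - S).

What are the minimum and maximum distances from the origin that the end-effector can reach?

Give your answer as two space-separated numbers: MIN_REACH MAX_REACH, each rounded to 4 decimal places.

Answer: 0.0000 17.4000

Derivation:
Link lengths: [5.0, 1.5, 5.2, 5.7]
max_reach = 5 + 1.5 + 5.2 + 5.7 = 17.4
L_max = max([5.0, 1.5, 5.2, 5.7]) = 5.7
S (sum of others) = 17.4 - 5.7 = 11.7
min_reach = max(0, 5.7 - 11.7) = max(0, -6) = 0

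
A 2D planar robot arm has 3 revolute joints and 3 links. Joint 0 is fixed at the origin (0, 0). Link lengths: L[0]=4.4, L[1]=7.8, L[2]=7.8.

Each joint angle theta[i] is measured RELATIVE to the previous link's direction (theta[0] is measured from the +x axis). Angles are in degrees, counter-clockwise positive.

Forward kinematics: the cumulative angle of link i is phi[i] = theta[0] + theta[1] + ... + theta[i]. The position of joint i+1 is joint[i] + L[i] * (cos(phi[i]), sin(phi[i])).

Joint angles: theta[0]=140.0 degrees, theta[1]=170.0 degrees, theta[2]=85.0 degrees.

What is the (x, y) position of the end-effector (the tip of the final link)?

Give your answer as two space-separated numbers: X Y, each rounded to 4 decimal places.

Answer: 8.0325 1.3270

Derivation:
joint[0] = (0.0000, 0.0000)  (base)
link 0: phi[0] = 140 = 140 deg
  cos(140 deg) = -0.7660, sin(140 deg) = 0.6428
  joint[1] = (0.0000, 0.0000) + 4.4 * (-0.7660, 0.6428) = (0.0000 + -3.3706, 0.0000 + 2.8283) = (-3.3706, 2.8283)
link 1: phi[1] = 140 + 170 = 310 deg
  cos(310 deg) = 0.6428, sin(310 deg) = -0.7660
  joint[2] = (-3.3706, 2.8283) + 7.8 * (0.6428, -0.7660) = (-3.3706 + 5.0137, 2.8283 + -5.9751) = (1.6431, -3.1469)
link 2: phi[2] = 140 + 170 + 85 = 395 deg
  cos(395 deg) = 0.8192, sin(395 deg) = 0.5736
  joint[3] = (1.6431, -3.1469) + 7.8 * (0.8192, 0.5736) = (1.6431 + 6.3894, -3.1469 + 4.4739) = (8.0325, 1.3270)
End effector: (8.0325, 1.3270)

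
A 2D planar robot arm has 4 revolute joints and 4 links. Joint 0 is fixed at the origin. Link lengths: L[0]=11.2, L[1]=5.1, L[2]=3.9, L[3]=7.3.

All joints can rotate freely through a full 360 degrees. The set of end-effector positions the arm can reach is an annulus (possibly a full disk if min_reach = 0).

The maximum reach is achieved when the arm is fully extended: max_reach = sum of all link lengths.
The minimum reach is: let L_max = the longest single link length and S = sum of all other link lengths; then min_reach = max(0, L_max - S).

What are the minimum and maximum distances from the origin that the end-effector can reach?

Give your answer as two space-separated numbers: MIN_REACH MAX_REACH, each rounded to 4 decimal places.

Link lengths: [11.2, 5.1, 3.9, 7.3]
max_reach = 11.2 + 5.1 + 3.9 + 7.3 = 27.5
L_max = max([11.2, 5.1, 3.9, 7.3]) = 11.2
S (sum of others) = 27.5 - 11.2 = 16.3
min_reach = max(0, 11.2 - 16.3) = max(0, -5.1) = 0

Answer: 0.0000 27.5000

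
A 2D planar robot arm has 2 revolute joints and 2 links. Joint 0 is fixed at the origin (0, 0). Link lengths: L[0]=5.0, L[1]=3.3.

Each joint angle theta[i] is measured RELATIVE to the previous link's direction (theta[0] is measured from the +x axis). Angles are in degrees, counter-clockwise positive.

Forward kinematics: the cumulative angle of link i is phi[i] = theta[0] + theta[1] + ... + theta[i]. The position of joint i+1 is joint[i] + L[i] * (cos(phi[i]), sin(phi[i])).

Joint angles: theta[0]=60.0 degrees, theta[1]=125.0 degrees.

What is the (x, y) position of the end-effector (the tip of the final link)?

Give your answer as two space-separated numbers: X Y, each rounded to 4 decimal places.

joint[0] = (0.0000, 0.0000)  (base)
link 0: phi[0] = 60 = 60 deg
  cos(60 deg) = 0.5000, sin(60 deg) = 0.8660
  joint[1] = (0.0000, 0.0000) + 5 * (0.5000, 0.8660) = (0.0000 + 2.5000, 0.0000 + 4.3301) = (2.5000, 4.3301)
link 1: phi[1] = 60 + 125 = 185 deg
  cos(185 deg) = -0.9962, sin(185 deg) = -0.0872
  joint[2] = (2.5000, 4.3301) + 3.3 * (-0.9962, -0.0872) = (2.5000 + -3.2874, 4.3301 + -0.2876) = (-0.7874, 4.0425)
End effector: (-0.7874, 4.0425)

Answer: -0.7874 4.0425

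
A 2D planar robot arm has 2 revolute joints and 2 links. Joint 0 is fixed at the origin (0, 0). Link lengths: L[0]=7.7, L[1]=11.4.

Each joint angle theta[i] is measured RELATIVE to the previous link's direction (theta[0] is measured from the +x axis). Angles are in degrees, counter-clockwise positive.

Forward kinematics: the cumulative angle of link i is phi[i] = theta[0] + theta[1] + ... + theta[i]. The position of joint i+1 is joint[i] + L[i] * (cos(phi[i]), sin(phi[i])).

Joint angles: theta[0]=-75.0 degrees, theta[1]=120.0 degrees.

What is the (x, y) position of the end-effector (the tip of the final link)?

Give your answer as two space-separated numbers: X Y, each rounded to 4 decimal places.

joint[0] = (0.0000, 0.0000)  (base)
link 0: phi[0] = -75 = -75 deg
  cos(-75 deg) = 0.2588, sin(-75 deg) = -0.9659
  joint[1] = (0.0000, 0.0000) + 7.7 * (0.2588, -0.9659) = (0.0000 + 1.9929, 0.0000 + -7.4376) = (1.9929, -7.4376)
link 1: phi[1] = -75 + 120 = 45 deg
  cos(45 deg) = 0.7071, sin(45 deg) = 0.7071
  joint[2] = (1.9929, -7.4376) + 11.4 * (0.7071, 0.7071) = (1.9929 + 8.0610, -7.4376 + 8.0610) = (10.0539, 0.6234)
End effector: (10.0539, 0.6234)

Answer: 10.0539 0.6234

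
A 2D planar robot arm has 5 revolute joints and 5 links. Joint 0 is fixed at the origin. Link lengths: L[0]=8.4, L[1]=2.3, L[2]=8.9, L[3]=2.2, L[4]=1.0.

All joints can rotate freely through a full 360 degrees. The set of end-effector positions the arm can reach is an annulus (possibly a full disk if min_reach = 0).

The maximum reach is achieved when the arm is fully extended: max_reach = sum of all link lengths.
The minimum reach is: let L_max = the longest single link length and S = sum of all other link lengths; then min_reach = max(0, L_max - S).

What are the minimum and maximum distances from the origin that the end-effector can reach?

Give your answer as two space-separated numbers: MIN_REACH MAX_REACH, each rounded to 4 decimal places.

Link lengths: [8.4, 2.3, 8.9, 2.2, 1.0]
max_reach = 8.4 + 2.3 + 8.9 + 2.2 + 1 = 22.8
L_max = max([8.4, 2.3, 8.9, 2.2, 1.0]) = 8.9
S (sum of others) = 22.8 - 8.9 = 13.9
min_reach = max(0, 8.9 - 13.9) = max(0, -5) = 0

Answer: 0.0000 22.8000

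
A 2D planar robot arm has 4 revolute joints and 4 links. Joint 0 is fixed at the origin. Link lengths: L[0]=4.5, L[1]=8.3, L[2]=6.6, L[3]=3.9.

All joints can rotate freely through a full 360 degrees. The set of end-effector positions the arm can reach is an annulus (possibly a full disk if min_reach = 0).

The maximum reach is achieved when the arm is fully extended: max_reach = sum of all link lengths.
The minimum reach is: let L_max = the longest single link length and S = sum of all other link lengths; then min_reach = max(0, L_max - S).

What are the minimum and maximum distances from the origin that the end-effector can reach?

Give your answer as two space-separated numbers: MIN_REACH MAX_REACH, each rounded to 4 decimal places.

Link lengths: [4.5, 8.3, 6.6, 3.9]
max_reach = 4.5 + 8.3 + 6.6 + 3.9 = 23.3
L_max = max([4.5, 8.3, 6.6, 3.9]) = 8.3
S (sum of others) = 23.3 - 8.3 = 15
min_reach = max(0, 8.3 - 15) = max(0, -6.7) = 0

Answer: 0.0000 23.3000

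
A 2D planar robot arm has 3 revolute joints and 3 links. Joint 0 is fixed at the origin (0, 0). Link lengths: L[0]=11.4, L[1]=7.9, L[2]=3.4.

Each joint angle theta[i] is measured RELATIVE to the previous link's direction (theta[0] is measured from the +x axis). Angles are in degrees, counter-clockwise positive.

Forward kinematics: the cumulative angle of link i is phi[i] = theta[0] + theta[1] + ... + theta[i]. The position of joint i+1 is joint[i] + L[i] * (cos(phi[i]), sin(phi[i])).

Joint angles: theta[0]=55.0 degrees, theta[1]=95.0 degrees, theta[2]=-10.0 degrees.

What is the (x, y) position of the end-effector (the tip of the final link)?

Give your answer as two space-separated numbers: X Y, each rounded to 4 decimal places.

Answer: -2.9074 15.4738

Derivation:
joint[0] = (0.0000, 0.0000)  (base)
link 0: phi[0] = 55 = 55 deg
  cos(55 deg) = 0.5736, sin(55 deg) = 0.8192
  joint[1] = (0.0000, 0.0000) + 11.4 * (0.5736, 0.8192) = (0.0000 + 6.5388, 0.0000 + 9.3383) = (6.5388, 9.3383)
link 1: phi[1] = 55 + 95 = 150 deg
  cos(150 deg) = -0.8660, sin(150 deg) = 0.5000
  joint[2] = (6.5388, 9.3383) + 7.9 * (-0.8660, 0.5000) = (6.5388 + -6.8416, 9.3383 + 3.9500) = (-0.3028, 13.2883)
link 2: phi[2] = 55 + 95 + -10 = 140 deg
  cos(140 deg) = -0.7660, sin(140 deg) = 0.6428
  joint[3] = (-0.3028, 13.2883) + 3.4 * (-0.7660, 0.6428) = (-0.3028 + -2.6046, 13.2883 + 2.1855) = (-2.9074, 15.4738)
End effector: (-2.9074, 15.4738)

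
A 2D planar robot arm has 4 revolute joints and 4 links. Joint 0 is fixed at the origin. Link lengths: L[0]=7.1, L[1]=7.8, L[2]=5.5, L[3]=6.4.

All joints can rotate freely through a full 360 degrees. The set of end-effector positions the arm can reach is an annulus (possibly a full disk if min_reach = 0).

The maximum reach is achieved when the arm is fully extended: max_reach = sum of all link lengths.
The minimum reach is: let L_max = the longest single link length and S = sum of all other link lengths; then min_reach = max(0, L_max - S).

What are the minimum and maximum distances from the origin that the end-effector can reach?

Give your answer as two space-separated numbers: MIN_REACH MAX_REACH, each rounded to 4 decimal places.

Link lengths: [7.1, 7.8, 5.5, 6.4]
max_reach = 7.1 + 7.8 + 5.5 + 6.4 = 26.8
L_max = max([7.1, 7.8, 5.5, 6.4]) = 7.8
S (sum of others) = 26.8 - 7.8 = 19
min_reach = max(0, 7.8 - 19) = max(0, -11.2) = 0

Answer: 0.0000 26.8000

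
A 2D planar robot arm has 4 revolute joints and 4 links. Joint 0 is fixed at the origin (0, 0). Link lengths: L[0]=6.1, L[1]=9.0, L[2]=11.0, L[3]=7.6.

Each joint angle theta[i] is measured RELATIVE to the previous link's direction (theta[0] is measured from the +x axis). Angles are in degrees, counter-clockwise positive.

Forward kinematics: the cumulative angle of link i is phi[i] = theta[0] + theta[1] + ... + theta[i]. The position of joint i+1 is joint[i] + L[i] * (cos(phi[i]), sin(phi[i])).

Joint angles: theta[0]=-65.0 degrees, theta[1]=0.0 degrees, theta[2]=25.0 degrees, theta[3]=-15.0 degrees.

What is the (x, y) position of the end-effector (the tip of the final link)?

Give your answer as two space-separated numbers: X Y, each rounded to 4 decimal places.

Answer: 19.1672 -26.9815

Derivation:
joint[0] = (0.0000, 0.0000)  (base)
link 0: phi[0] = -65 = -65 deg
  cos(-65 deg) = 0.4226, sin(-65 deg) = -0.9063
  joint[1] = (0.0000, 0.0000) + 6.1 * (0.4226, -0.9063) = (0.0000 + 2.5780, 0.0000 + -5.5285) = (2.5780, -5.5285)
link 1: phi[1] = -65 + 0 = -65 deg
  cos(-65 deg) = 0.4226, sin(-65 deg) = -0.9063
  joint[2] = (2.5780, -5.5285) + 9 * (0.4226, -0.9063) = (2.5780 + 3.8036, -5.5285 + -8.1568) = (6.3815, -13.6852)
link 2: phi[2] = -65 + 0 + 25 = -40 deg
  cos(-40 deg) = 0.7660, sin(-40 deg) = -0.6428
  joint[3] = (6.3815, -13.6852) + 11 * (0.7660, -0.6428) = (6.3815 + 8.4265, -13.6852 + -7.0707) = (14.8080, -20.7559)
link 3: phi[3] = -65 + 0 + 25 + -15 = -55 deg
  cos(-55 deg) = 0.5736, sin(-55 deg) = -0.8192
  joint[4] = (14.8080, -20.7559) + 7.6 * (0.5736, -0.8192) = (14.8080 + 4.3592, -20.7559 + -6.2256) = (19.1672, -26.9815)
End effector: (19.1672, -26.9815)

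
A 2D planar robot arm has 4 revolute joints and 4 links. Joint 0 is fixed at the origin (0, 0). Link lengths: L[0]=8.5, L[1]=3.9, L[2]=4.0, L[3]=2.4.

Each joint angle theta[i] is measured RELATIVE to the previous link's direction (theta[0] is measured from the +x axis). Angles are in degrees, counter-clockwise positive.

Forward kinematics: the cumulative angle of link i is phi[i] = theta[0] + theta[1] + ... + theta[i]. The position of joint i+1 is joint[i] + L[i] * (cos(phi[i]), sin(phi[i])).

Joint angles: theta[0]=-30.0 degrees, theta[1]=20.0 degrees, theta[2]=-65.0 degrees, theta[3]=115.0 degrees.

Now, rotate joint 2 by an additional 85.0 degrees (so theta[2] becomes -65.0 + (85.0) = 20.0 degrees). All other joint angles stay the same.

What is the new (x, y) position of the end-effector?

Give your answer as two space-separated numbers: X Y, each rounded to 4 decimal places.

Answer: 13.7646 -2.2667

Derivation:
joint[0] = (0.0000, 0.0000)  (base)
link 0: phi[0] = -30 = -30 deg
  cos(-30 deg) = 0.8660, sin(-30 deg) = -0.5000
  joint[1] = (0.0000, 0.0000) + 8.5 * (0.8660, -0.5000) = (0.0000 + 7.3612, 0.0000 + -4.2500) = (7.3612, -4.2500)
link 1: phi[1] = -30 + 20 = -10 deg
  cos(-10 deg) = 0.9848, sin(-10 deg) = -0.1736
  joint[2] = (7.3612, -4.2500) + 3.9 * (0.9848, -0.1736) = (7.3612 + 3.8408, -4.2500 + -0.6772) = (11.2020, -4.9272)
link 2: phi[2] = -30 + 20 + 20 = 10 deg
  cos(10 deg) = 0.9848, sin(10 deg) = 0.1736
  joint[3] = (11.2020, -4.9272) + 4 * (0.9848, 0.1736) = (11.2020 + 3.9392, -4.9272 + 0.6946) = (15.1412, -4.2326)
link 3: phi[3] = -30 + 20 + 20 + 115 = 125 deg
  cos(125 deg) = -0.5736, sin(125 deg) = 0.8192
  joint[4] = (15.1412, -4.2326) + 2.4 * (-0.5736, 0.8192) = (15.1412 + -1.3766, -4.2326 + 1.9660) = (13.7646, -2.2667)
End effector: (13.7646, -2.2667)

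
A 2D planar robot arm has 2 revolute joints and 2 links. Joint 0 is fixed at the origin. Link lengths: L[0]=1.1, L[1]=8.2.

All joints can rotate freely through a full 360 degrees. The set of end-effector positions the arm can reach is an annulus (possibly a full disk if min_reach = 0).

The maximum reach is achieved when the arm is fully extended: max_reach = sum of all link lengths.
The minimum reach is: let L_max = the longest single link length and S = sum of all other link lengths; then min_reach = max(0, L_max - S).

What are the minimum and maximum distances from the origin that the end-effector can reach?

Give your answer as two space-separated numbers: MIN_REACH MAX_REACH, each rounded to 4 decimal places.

Answer: 7.1000 9.3000

Derivation:
Link lengths: [1.1, 8.2]
max_reach = 1.1 + 8.2 = 9.3
L_max = max([1.1, 8.2]) = 8.2
S (sum of others) = 9.3 - 8.2 = 1.1
min_reach = max(0, 8.2 - 1.1) = max(0, 7.1) = 7.1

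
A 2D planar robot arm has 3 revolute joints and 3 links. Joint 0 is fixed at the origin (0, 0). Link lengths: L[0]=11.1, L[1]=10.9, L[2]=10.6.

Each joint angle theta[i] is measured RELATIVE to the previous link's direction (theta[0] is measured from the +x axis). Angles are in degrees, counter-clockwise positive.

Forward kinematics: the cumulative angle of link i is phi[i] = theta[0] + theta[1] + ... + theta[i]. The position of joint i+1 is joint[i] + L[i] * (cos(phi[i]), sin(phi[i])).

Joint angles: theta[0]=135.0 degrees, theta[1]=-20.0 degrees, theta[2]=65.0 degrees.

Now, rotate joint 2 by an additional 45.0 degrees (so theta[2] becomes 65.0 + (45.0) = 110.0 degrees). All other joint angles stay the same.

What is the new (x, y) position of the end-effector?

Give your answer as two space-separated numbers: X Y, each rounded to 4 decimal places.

Answer: -19.9508 10.2323

Derivation:
joint[0] = (0.0000, 0.0000)  (base)
link 0: phi[0] = 135 = 135 deg
  cos(135 deg) = -0.7071, sin(135 deg) = 0.7071
  joint[1] = (0.0000, 0.0000) + 11.1 * (-0.7071, 0.7071) = (0.0000 + -7.8489, 0.0000 + 7.8489) = (-7.8489, 7.8489)
link 1: phi[1] = 135 + -20 = 115 deg
  cos(115 deg) = -0.4226, sin(115 deg) = 0.9063
  joint[2] = (-7.8489, 7.8489) + 10.9 * (-0.4226, 0.9063) = (-7.8489 + -4.6065, 7.8489 + 9.8788) = (-12.4554, 17.7276)
link 2: phi[2] = 135 + -20 + 110 = 225 deg
  cos(225 deg) = -0.7071, sin(225 deg) = -0.7071
  joint[3] = (-12.4554, 17.7276) + 10.6 * (-0.7071, -0.7071) = (-12.4554 + -7.4953, 17.7276 + -7.4953) = (-19.9508, 10.2323)
End effector: (-19.9508, 10.2323)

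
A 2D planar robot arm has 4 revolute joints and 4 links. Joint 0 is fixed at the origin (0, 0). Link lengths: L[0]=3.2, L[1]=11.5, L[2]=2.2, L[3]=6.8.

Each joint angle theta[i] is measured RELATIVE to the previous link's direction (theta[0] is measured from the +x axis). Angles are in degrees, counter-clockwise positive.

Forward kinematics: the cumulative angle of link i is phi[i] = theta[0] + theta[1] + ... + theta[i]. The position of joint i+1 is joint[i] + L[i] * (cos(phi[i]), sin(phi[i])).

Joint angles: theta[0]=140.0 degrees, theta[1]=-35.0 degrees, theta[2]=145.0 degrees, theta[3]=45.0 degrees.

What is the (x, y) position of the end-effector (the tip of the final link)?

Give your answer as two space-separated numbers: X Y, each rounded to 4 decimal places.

joint[0] = (0.0000, 0.0000)  (base)
link 0: phi[0] = 140 = 140 deg
  cos(140 deg) = -0.7660, sin(140 deg) = 0.6428
  joint[1] = (0.0000, 0.0000) + 3.2 * (-0.7660, 0.6428) = (0.0000 + -2.4513, 0.0000 + 2.0569) = (-2.4513, 2.0569)
link 1: phi[1] = 140 + -35 = 105 deg
  cos(105 deg) = -0.2588, sin(105 deg) = 0.9659
  joint[2] = (-2.4513, 2.0569) + 11.5 * (-0.2588, 0.9659) = (-2.4513 + -2.9764, 2.0569 + 11.1081) = (-5.4278, 13.1651)
link 2: phi[2] = 140 + -35 + 145 = 250 deg
  cos(250 deg) = -0.3420, sin(250 deg) = -0.9397
  joint[3] = (-5.4278, 13.1651) + 2.2 * (-0.3420, -0.9397) = (-5.4278 + -0.7524, 13.1651 + -2.0673) = (-6.1802, 11.0977)
link 3: phi[3] = 140 + -35 + 145 + 45 = 295 deg
  cos(295 deg) = 0.4226, sin(295 deg) = -0.9063
  joint[4] = (-6.1802, 11.0977) + 6.8 * (0.4226, -0.9063) = (-6.1802 + 2.8738, 11.0977 + -6.1629) = (-3.3064, 4.9349)
End effector: (-3.3064, 4.9349)

Answer: -3.3064 4.9349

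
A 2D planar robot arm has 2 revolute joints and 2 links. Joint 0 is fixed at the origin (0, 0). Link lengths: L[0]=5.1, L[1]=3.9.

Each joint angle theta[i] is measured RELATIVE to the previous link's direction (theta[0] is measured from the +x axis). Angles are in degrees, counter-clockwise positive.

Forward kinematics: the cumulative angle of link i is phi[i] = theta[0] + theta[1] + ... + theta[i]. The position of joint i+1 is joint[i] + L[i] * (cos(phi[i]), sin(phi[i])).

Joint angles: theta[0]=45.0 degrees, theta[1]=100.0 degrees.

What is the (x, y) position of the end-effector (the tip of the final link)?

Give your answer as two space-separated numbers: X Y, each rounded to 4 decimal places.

Answer: 0.4116 5.8432

Derivation:
joint[0] = (0.0000, 0.0000)  (base)
link 0: phi[0] = 45 = 45 deg
  cos(45 deg) = 0.7071, sin(45 deg) = 0.7071
  joint[1] = (0.0000, 0.0000) + 5.1 * (0.7071, 0.7071) = (0.0000 + 3.6062, 0.0000 + 3.6062) = (3.6062, 3.6062)
link 1: phi[1] = 45 + 100 = 145 deg
  cos(145 deg) = -0.8192, sin(145 deg) = 0.5736
  joint[2] = (3.6062, 3.6062) + 3.9 * (-0.8192, 0.5736) = (3.6062 + -3.1947, 3.6062 + 2.2369) = (0.4116, 5.8432)
End effector: (0.4116, 5.8432)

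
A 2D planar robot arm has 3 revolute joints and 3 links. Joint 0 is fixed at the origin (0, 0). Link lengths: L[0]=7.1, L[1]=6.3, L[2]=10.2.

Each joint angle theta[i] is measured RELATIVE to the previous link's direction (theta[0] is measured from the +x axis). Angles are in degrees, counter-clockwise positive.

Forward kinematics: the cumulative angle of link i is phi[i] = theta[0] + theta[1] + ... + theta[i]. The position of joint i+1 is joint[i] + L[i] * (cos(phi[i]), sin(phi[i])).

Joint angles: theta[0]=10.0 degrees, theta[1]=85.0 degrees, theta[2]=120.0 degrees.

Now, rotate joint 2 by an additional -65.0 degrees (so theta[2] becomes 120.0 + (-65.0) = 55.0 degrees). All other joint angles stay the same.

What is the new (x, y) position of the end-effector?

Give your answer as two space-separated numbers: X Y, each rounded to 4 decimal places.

Answer: -2.3904 12.6089

Derivation:
joint[0] = (0.0000, 0.0000)  (base)
link 0: phi[0] = 10 = 10 deg
  cos(10 deg) = 0.9848, sin(10 deg) = 0.1736
  joint[1] = (0.0000, 0.0000) + 7.1 * (0.9848, 0.1736) = (0.0000 + 6.9921, 0.0000 + 1.2329) = (6.9921, 1.2329)
link 1: phi[1] = 10 + 85 = 95 deg
  cos(95 deg) = -0.0872, sin(95 deg) = 0.9962
  joint[2] = (6.9921, 1.2329) + 6.3 * (-0.0872, 0.9962) = (6.9921 + -0.5491, 1.2329 + 6.2760) = (6.4431, 7.5089)
link 2: phi[2] = 10 + 85 + 55 = 150 deg
  cos(150 deg) = -0.8660, sin(150 deg) = 0.5000
  joint[3] = (6.4431, 7.5089) + 10.2 * (-0.8660, 0.5000) = (6.4431 + -8.8335, 7.5089 + 5.1000) = (-2.3904, 12.6089)
End effector: (-2.3904, 12.6089)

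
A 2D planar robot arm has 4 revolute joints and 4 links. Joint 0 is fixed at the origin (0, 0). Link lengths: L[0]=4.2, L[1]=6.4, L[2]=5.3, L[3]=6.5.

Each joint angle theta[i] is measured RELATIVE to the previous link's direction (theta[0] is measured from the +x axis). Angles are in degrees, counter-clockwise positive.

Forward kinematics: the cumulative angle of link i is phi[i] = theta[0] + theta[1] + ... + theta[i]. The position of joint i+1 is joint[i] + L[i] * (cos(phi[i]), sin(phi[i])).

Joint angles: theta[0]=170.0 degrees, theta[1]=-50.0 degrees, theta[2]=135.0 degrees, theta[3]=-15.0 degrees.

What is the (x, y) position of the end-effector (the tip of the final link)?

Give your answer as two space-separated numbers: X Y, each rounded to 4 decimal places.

joint[0] = (0.0000, 0.0000)  (base)
link 0: phi[0] = 170 = 170 deg
  cos(170 deg) = -0.9848, sin(170 deg) = 0.1736
  joint[1] = (0.0000, 0.0000) + 4.2 * (-0.9848, 0.1736) = (0.0000 + -4.1362, 0.0000 + 0.7293) = (-4.1362, 0.7293)
link 1: phi[1] = 170 + -50 = 120 deg
  cos(120 deg) = -0.5000, sin(120 deg) = 0.8660
  joint[2] = (-4.1362, 0.7293) + 6.4 * (-0.5000, 0.8660) = (-4.1362 + -3.2000, 0.7293 + 5.5426) = (-7.3362, 6.2719)
link 2: phi[2] = 170 + -50 + 135 = 255 deg
  cos(255 deg) = -0.2588, sin(255 deg) = -0.9659
  joint[3] = (-7.3362, 6.2719) + 5.3 * (-0.2588, -0.9659) = (-7.3362 + -1.3717, 6.2719 + -5.1194) = (-8.7079, 1.1525)
link 3: phi[3] = 170 + -50 + 135 + -15 = 240 deg
  cos(240 deg) = -0.5000, sin(240 deg) = -0.8660
  joint[4] = (-8.7079, 1.1525) + 6.5 * (-0.5000, -0.8660) = (-8.7079 + -3.2500, 1.1525 + -5.6292) = (-11.9579, -4.4767)
End effector: (-11.9579, -4.4767)

Answer: -11.9579 -4.4767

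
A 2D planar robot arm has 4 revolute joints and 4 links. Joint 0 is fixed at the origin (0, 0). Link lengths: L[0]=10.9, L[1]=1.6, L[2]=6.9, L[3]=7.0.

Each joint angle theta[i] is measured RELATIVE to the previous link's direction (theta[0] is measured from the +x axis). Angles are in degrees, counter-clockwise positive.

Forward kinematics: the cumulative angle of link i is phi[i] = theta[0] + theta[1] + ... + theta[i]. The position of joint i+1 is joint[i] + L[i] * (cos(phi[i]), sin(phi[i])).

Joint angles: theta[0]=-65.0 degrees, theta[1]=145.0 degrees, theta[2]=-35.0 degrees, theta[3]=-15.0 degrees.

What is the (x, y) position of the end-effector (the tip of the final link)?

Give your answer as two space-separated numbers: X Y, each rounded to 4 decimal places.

Answer: 15.8256 0.0760

Derivation:
joint[0] = (0.0000, 0.0000)  (base)
link 0: phi[0] = -65 = -65 deg
  cos(-65 deg) = 0.4226, sin(-65 deg) = -0.9063
  joint[1] = (0.0000, 0.0000) + 10.9 * (0.4226, -0.9063) = (0.0000 + 4.6065, 0.0000 + -9.8788) = (4.6065, -9.8788)
link 1: phi[1] = -65 + 145 = 80 deg
  cos(80 deg) = 0.1736, sin(80 deg) = 0.9848
  joint[2] = (4.6065, -9.8788) + 1.6 * (0.1736, 0.9848) = (4.6065 + 0.2778, -9.8788 + 1.5757) = (4.8844, -8.3031)
link 2: phi[2] = -65 + 145 + -35 = 45 deg
  cos(45 deg) = 0.7071, sin(45 deg) = 0.7071
  joint[3] = (4.8844, -8.3031) + 6.9 * (0.7071, 0.7071) = (4.8844 + 4.8790, -8.3031 + 4.8790) = (9.7634, -3.4240)
link 3: phi[3] = -65 + 145 + -35 + -15 = 30 deg
  cos(30 deg) = 0.8660, sin(30 deg) = 0.5000
  joint[4] = (9.7634, -3.4240) + 7 * (0.8660, 0.5000) = (9.7634 + 6.0622, -3.4240 + 3.5000) = (15.8256, 0.0760)
End effector: (15.8256, 0.0760)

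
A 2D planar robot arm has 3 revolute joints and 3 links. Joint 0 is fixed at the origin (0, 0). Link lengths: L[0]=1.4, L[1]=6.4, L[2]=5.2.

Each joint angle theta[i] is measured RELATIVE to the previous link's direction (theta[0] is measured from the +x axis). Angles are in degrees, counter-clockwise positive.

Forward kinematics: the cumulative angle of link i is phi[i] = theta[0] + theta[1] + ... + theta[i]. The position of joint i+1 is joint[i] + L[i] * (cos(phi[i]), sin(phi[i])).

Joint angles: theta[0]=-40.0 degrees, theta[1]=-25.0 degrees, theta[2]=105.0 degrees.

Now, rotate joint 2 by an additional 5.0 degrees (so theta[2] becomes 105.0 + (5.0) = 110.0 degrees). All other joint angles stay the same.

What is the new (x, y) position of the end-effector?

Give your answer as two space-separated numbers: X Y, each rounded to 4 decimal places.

Answer: 7.4542 -3.0233

Derivation:
joint[0] = (0.0000, 0.0000)  (base)
link 0: phi[0] = -40 = -40 deg
  cos(-40 deg) = 0.7660, sin(-40 deg) = -0.6428
  joint[1] = (0.0000, 0.0000) + 1.4 * (0.7660, -0.6428) = (0.0000 + 1.0725, 0.0000 + -0.8999) = (1.0725, -0.8999)
link 1: phi[1] = -40 + -25 = -65 deg
  cos(-65 deg) = 0.4226, sin(-65 deg) = -0.9063
  joint[2] = (1.0725, -0.8999) + 6.4 * (0.4226, -0.9063) = (1.0725 + 2.7048, -0.8999 + -5.8004) = (3.7772, -6.7003)
link 2: phi[2] = -40 + -25 + 110 = 45 deg
  cos(45 deg) = 0.7071, sin(45 deg) = 0.7071
  joint[3] = (3.7772, -6.7003) + 5.2 * (0.7071, 0.7071) = (3.7772 + 3.6770, -6.7003 + 3.6770) = (7.4542, -3.0233)
End effector: (7.4542, -3.0233)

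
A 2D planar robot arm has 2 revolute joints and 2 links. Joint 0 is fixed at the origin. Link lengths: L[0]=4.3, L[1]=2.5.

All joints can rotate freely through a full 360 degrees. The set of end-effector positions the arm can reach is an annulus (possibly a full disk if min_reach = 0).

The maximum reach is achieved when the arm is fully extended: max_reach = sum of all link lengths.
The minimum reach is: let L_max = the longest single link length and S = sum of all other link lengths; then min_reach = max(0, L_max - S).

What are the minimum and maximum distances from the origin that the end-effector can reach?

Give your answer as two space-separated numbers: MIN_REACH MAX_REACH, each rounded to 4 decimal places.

Answer: 1.8000 6.8000

Derivation:
Link lengths: [4.3, 2.5]
max_reach = 4.3 + 2.5 = 6.8
L_max = max([4.3, 2.5]) = 4.3
S (sum of others) = 6.8 - 4.3 = 2.5
min_reach = max(0, 4.3 - 2.5) = max(0, 1.8) = 1.8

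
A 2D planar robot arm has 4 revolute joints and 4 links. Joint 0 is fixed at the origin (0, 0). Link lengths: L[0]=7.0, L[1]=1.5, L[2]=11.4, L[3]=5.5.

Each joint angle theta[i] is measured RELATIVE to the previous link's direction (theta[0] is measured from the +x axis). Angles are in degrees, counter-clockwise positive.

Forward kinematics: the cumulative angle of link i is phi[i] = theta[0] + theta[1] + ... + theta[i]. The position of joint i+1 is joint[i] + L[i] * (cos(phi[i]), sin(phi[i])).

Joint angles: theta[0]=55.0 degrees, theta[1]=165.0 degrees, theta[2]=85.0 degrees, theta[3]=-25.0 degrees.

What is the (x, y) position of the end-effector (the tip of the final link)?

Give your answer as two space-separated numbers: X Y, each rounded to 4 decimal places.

Answer: 10.3598 -9.9849

Derivation:
joint[0] = (0.0000, 0.0000)  (base)
link 0: phi[0] = 55 = 55 deg
  cos(55 deg) = 0.5736, sin(55 deg) = 0.8192
  joint[1] = (0.0000, 0.0000) + 7 * (0.5736, 0.8192) = (0.0000 + 4.0150, 0.0000 + 5.7341) = (4.0150, 5.7341)
link 1: phi[1] = 55 + 165 = 220 deg
  cos(220 deg) = -0.7660, sin(220 deg) = -0.6428
  joint[2] = (4.0150, 5.7341) + 1.5 * (-0.7660, -0.6428) = (4.0150 + -1.1491, 5.7341 + -0.9642) = (2.8660, 4.7699)
link 2: phi[2] = 55 + 165 + 85 = 305 deg
  cos(305 deg) = 0.5736, sin(305 deg) = -0.8192
  joint[3] = (2.8660, 4.7699) + 11.4 * (0.5736, -0.8192) = (2.8660 + 6.5388, 4.7699 + -9.3383) = (9.4047, -4.5685)
link 3: phi[3] = 55 + 165 + 85 + -25 = 280 deg
  cos(280 deg) = 0.1736, sin(280 deg) = -0.9848
  joint[4] = (9.4047, -4.5685) + 5.5 * (0.1736, -0.9848) = (9.4047 + 0.9551, -4.5685 + -5.4164) = (10.3598, -9.9849)
End effector: (10.3598, -9.9849)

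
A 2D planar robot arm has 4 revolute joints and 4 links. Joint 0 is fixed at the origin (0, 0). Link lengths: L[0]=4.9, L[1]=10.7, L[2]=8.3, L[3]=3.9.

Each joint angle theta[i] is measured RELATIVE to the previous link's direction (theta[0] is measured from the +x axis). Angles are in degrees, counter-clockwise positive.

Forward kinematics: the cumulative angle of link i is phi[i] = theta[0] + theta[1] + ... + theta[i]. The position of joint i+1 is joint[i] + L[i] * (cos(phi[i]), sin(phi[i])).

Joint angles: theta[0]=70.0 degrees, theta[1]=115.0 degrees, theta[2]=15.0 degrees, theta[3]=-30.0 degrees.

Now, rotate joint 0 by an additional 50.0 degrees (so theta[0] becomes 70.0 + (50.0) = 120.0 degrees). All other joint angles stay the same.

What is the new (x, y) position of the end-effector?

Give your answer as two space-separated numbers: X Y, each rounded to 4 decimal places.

Answer: -14.4136 -14.8277

Derivation:
joint[0] = (0.0000, 0.0000)  (base)
link 0: phi[0] = 120 = 120 deg
  cos(120 deg) = -0.5000, sin(120 deg) = 0.8660
  joint[1] = (0.0000, 0.0000) + 4.9 * (-0.5000, 0.8660) = (0.0000 + -2.4500, 0.0000 + 4.2435) = (-2.4500, 4.2435)
link 1: phi[1] = 120 + 115 = 235 deg
  cos(235 deg) = -0.5736, sin(235 deg) = -0.8192
  joint[2] = (-2.4500, 4.2435) + 10.7 * (-0.5736, -0.8192) = (-2.4500 + -6.1373, 4.2435 + -8.7649) = (-8.5873, -4.5214)
link 2: phi[2] = 120 + 115 + 15 = 250 deg
  cos(250 deg) = -0.3420, sin(250 deg) = -0.9397
  joint[3] = (-8.5873, -4.5214) + 8.3 * (-0.3420, -0.9397) = (-8.5873 + -2.8388, -4.5214 + -7.7994) = (-11.4260, -12.3209)
link 3: phi[3] = 120 + 115 + 15 + -30 = 220 deg
  cos(220 deg) = -0.7660, sin(220 deg) = -0.6428
  joint[4] = (-11.4260, -12.3209) + 3.9 * (-0.7660, -0.6428) = (-11.4260 + -2.9876, -12.3209 + -2.5069) = (-14.4136, -14.8277)
End effector: (-14.4136, -14.8277)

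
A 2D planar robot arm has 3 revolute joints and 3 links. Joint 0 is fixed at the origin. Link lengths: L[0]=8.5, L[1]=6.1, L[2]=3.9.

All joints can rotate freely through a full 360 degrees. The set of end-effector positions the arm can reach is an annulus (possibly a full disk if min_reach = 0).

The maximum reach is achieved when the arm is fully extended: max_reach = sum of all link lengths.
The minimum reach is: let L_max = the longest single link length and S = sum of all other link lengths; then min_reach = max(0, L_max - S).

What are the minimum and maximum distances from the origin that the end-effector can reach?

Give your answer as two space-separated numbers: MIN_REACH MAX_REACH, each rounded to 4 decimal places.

Answer: 0.0000 18.5000

Derivation:
Link lengths: [8.5, 6.1, 3.9]
max_reach = 8.5 + 6.1 + 3.9 = 18.5
L_max = max([8.5, 6.1, 3.9]) = 8.5
S (sum of others) = 18.5 - 8.5 = 10
min_reach = max(0, 8.5 - 10) = max(0, -1.5) = 0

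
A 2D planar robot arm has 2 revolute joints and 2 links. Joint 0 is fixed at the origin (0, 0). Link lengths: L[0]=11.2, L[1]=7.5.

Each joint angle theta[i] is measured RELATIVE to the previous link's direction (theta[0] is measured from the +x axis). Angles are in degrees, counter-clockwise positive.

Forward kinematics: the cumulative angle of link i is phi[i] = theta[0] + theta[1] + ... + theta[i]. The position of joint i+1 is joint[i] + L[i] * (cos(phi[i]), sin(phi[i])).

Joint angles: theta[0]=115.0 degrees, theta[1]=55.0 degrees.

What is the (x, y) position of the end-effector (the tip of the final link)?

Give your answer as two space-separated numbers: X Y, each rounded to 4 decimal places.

joint[0] = (0.0000, 0.0000)  (base)
link 0: phi[0] = 115 = 115 deg
  cos(115 deg) = -0.4226, sin(115 deg) = 0.9063
  joint[1] = (0.0000, 0.0000) + 11.2 * (-0.4226, 0.9063) = (0.0000 + -4.7333, 0.0000 + 10.1506) = (-4.7333, 10.1506)
link 1: phi[1] = 115 + 55 = 170 deg
  cos(170 deg) = -0.9848, sin(170 deg) = 0.1736
  joint[2] = (-4.7333, 10.1506) + 7.5 * (-0.9848, 0.1736) = (-4.7333 + -7.3861, 10.1506 + 1.3024) = (-12.1194, 11.4530)
End effector: (-12.1194, 11.4530)

Answer: -12.1194 11.4530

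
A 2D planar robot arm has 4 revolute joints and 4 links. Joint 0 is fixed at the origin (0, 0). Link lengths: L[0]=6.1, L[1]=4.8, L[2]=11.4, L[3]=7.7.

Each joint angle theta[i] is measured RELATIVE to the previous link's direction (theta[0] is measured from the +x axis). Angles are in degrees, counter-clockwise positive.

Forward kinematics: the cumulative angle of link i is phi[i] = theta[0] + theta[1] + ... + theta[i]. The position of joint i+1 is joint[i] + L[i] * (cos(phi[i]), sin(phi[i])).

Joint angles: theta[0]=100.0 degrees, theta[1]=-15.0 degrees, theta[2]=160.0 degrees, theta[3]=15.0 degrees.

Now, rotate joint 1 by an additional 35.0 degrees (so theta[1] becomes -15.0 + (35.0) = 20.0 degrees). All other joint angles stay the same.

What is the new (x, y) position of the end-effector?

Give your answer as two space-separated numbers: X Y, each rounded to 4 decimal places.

joint[0] = (0.0000, 0.0000)  (base)
link 0: phi[0] = 100 = 100 deg
  cos(100 deg) = -0.1736, sin(100 deg) = 0.9848
  joint[1] = (0.0000, 0.0000) + 6.1 * (-0.1736, 0.9848) = (0.0000 + -1.0593, 0.0000 + 6.0073) = (-1.0593, 6.0073)
link 1: phi[1] = 100 + 20 = 120 deg
  cos(120 deg) = -0.5000, sin(120 deg) = 0.8660
  joint[2] = (-1.0593, 6.0073) + 4.8 * (-0.5000, 0.8660) = (-1.0593 + -2.4000, 6.0073 + 4.1569) = (-3.4593, 10.1642)
link 2: phi[2] = 100 + 20 + 160 = 280 deg
  cos(280 deg) = 0.1736, sin(280 deg) = -0.9848
  joint[3] = (-3.4593, 10.1642) + 11.4 * (0.1736, -0.9848) = (-3.4593 + 1.9796, 10.1642 + -11.2268) = (-1.4797, -1.0626)
link 3: phi[3] = 100 + 20 + 160 + 15 = 295 deg
  cos(295 deg) = 0.4226, sin(295 deg) = -0.9063
  joint[4] = (-1.4797, -1.0626) + 7.7 * (0.4226, -0.9063) = (-1.4797 + 3.2542, -1.0626 + -6.9786) = (1.7745, -8.0411)
End effector: (1.7745, -8.0411)

Answer: 1.7745 -8.0411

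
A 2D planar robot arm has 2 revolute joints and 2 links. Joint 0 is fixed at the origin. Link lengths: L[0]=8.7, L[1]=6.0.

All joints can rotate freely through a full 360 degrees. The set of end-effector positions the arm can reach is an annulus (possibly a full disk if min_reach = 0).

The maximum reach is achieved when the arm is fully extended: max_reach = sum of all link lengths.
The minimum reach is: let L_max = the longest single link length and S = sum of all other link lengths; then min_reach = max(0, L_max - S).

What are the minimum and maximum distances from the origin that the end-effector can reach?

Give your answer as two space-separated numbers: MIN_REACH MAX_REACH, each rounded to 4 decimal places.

Answer: 2.7000 14.7000

Derivation:
Link lengths: [8.7, 6.0]
max_reach = 8.7 + 6 = 14.7
L_max = max([8.7, 6.0]) = 8.7
S (sum of others) = 14.7 - 8.7 = 6
min_reach = max(0, 8.7 - 6) = max(0, 2.7) = 2.7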